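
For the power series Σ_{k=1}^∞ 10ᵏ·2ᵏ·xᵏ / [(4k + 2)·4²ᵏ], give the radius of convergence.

Ratio test: |a_{k+1}/a_k| = [(4k + 2)/(4(k+1) + 2)] · 10·2/16 → 5/4 as k → ∞.
Convergence for |x| · 5/4 < 1, i.e. |x| < 4/5. So R = 4/5.

R = 4/5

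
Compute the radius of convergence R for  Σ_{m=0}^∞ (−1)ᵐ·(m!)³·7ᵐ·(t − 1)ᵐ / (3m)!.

By the ratio test, |a_{m+1}/a_m| = (m+1)³/[(3m+1)·(3m+2)·(3m+3)] · 7 → 7/27.
Hence the series converges for |t − 1| < 1/(7/27) = 27/7, so the radius of convergence is 27/7.

R = 27/7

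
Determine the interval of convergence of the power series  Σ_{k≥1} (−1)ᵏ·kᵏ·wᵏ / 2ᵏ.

{0}

Root test: |a_k|^(1/k) = k/2 → ∞.
Since the k-th root of |a_k| is unbounded, the series converges only at w = 0; R = 0.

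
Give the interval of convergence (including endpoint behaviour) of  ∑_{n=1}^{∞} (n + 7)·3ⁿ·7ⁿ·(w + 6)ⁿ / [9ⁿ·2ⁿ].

(-48/7, -36/7)

Ratio test: |a_{n+1}/a_n| = [((n+1) + 7)/(n + 7)] · 3·7/(9·2) → 7/6 as n → ∞.
The series converges when 7/6 · |w + 6| < 1, giving R = 6/7.
When w = -36/7, the terms do not tend to 0, so the series diverges.
When w = -48/7, the terms have absolute value of order n, which does not tend to 0, so the series diverges by the divergence test.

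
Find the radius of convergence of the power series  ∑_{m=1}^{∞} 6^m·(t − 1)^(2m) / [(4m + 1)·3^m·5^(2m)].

Ratio test: |a_{m+1}/a_m| = [(4m + 1)/(4(m+1) + 1)] · 6/(3·25) → 2/25 as m → ∞.
Since the exponent of (t − 1) increases by 2 each term, convergence requires |t − 1|² < 25/2, hence R = 5√2/2.

R = 5√2/2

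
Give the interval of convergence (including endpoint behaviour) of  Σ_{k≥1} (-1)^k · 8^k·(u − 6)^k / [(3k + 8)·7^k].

Ratio test: |a_{k+1}/a_k| = [(3k + 8)/(3(k+1) + 8)] · 8/7 → 8/7 as k → ∞.
Hence the series converges for |u − 6| < 1/(8/7) = 7/8, so the radius of convergence is 7/8.
At u = 55/8: an alternating series whose terms decrease to 0 in absolute value, so it converges by the Leibniz criterion.
Check u = 41/8: the terms behave like c/k; limit comparison with the harmonic series gives divergence.

(41/8, 55/8]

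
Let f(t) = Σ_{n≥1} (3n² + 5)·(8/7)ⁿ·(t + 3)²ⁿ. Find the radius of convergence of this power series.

By the ratio test, |a_{n+1}/a_n| = [(3(n+1)² + 5)/(3n² + 5)] · 8/7 → 8/7.
Since the exponent of (t + 3) increases by 2 each term, convergence requires |t + 3|² < 7/8, hence R = √14/4.

R = √14/4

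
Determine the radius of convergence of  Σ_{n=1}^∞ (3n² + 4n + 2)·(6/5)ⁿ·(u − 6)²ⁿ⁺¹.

R = √30/6

By the ratio test, |a_{n+1}/a_n| = [(3(n+1)² + 4(n+1) + 2)/(3n² + 4n + 2)] · 6/5 → 6/5.
Since the exponent of (u − 6) increases by 2 each term, convergence requires |u − 6|² < 5/6, hence R = √30/6.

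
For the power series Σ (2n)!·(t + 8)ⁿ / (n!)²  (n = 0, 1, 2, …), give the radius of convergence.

The ratio of consecutive coefficients is (2n+1)·(2n+2)/(n+1)² → 4.
Hence the series converges for |t + 8| < 1/(4) = 1/4, so the radius of convergence is 1/4.

R = 1/4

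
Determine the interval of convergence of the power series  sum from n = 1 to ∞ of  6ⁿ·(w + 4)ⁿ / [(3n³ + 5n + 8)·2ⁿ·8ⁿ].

[-20/3, -4/3]

The ratio of consecutive coefficients is [(3n³ + 5n + 8)/(3(n+1)³ + 5(n+1) + 8)] · 6/(2·8) → 3/8.
Hence the series converges for |w + 4| < 1/(3/8) = 8/3, so the radius of convergence is 8/3.
Endpoint w = -4/3: absolute convergence follows by limit comparison with Σ 1/n³.
Check w = -20/3: the series is dominated by a constant times Σ 1/n³, which converges (p = 3 > 1).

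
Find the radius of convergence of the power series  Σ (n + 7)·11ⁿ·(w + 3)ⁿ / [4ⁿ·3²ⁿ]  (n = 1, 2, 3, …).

R = 36/11

Ratio test: |a_{n+1}/a_n| = [((n+1) + 7)/(n + 7)] · 11/(4·9) → 11/36 as n → ∞.
Thus R = 1/(11/36) = 36/11.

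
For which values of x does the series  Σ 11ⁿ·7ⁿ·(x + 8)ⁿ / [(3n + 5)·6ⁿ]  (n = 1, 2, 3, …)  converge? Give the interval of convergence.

By the ratio test, |a_{n+1}/a_n| = [(3n + 5)/(3(n+1) + 5)] · 11·7/6 → 77/6.
Hence the series converges for |x + 8| < 1/(77/6) = 6/77, so the radius of convergence is 6/77.
Check x = -610/77: the terms are asymptotic to a nonzero constant times 1/n, so the series diverges by limit comparison with Σ 1/n.
When x = -622/77, an alternating series whose terms decrease to 0 in absolute value, so it converges by the Leibniz criterion.

[-622/77, -610/77)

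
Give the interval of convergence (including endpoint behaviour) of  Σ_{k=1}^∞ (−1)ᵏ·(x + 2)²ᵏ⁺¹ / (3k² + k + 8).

[-3, -1]

Ratio test: |a_{k+1}/a_k| = (3k² + k + 8)/(3(k+1)² + (k+1) + 8) → 1 as k → ∞.
Successive powers of (x + 2) differ by 2, so the series converges when |x + 2|² · 1 < 1, i.e. |x + 2| < √(1) = 1. So R = 1.
Endpoint x = -1: absolute convergence follows by limit comparison with Σ 1/k².
Endpoint x = -3: the terms are on the order of 1/k², so the series converges absolutely by comparison with the p-series (p = 2 > 1).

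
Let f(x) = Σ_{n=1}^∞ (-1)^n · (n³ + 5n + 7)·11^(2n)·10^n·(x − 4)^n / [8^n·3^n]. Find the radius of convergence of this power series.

Ratio test: |a_{n+1}/a_n| = [((n+1)³ + 5(n+1) + 7)/(n³ + 5n + 7)] · 121·10/(8·3) → 605/12 as n → ∞.
Convergence for |x − 4| · 605/12 < 1, i.e. |x − 4| < 12/605. So R = 12/605.

R = 12/605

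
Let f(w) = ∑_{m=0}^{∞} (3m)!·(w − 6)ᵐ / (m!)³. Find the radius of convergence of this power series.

Ratio test: |a_{m+1}/a_m| = (3m+1)·(3m+2)·(3m+3)/(m+1)³ → 27 as m → ∞.
Hence the series converges for |w − 6| < 1/(27) = 1/27, so the radius of convergence is 1/27.

R = 1/27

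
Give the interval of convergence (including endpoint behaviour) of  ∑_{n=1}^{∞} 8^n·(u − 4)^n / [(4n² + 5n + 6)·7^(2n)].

[-17/8, 81/8]

Apply the ratio test: |a_{n+1}| / |a_n| = [(4n² + 5n + 6)/(4(n+1)² + 5(n+1) + 6)] · 8/49, which tends to 8/49 as n → ∞.
Thus R = 1/(8/49) = 49/8.
At u = 81/8: absolute convergence follows by limit comparison with Σ 1/n².
When u = -17/8, the series is dominated by a constant times Σ 1/n², which converges (p = 2 > 1).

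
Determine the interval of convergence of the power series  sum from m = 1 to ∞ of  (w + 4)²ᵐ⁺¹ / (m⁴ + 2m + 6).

Apply the ratio test: |a_{m+1}| / |a_m| = (m⁴ + 2m + 6)/((m+1)⁴ + 2(m+1) + 6), which tends to 1 as m → ∞.
Successive powers of (w + 4) differ by 2, so the series converges when |w + 4|² · 1 < 1, i.e. |w + 4| < √(1) = 1. So R = 1.
Endpoint w = -3: the terms are on the order of 1/m⁴, so the series converges absolutely by comparison with the p-series (p = 4 > 1).
When w = -5, the series is dominated by a constant times Σ 1/m⁴, which converges (p = 4 > 1).

[-5, -3]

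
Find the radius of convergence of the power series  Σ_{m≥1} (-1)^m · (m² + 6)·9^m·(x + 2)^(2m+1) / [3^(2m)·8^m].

The ratio of consecutive coefficients is [((m+1)² + 6)/(m² + 6)] · 9/(9·8) → 1/8.
Since the exponent of (x + 2) increases by 2 each term, convergence requires |x + 2|² < 8, hence R = 2√2.

R = 2√2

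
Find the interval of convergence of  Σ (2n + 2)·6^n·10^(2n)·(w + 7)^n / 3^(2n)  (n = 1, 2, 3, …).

(-1403/200, -1397/200)

Ratio test: |a_{n+1}/a_n| = [(2(n+1) + 2)/(2n + 2)] · 6·100/9 → 200/3 as n → ∞.
Convergence for |w + 7| · 200/3 < 1, i.e. |w + 7| < 3/200. So R = 3/200.
At w = -1397/200: the n-th term does not approach 0; divergence by the term test.
Endpoint w = -1403/200: the terms do not tend to 0, so the series diverges.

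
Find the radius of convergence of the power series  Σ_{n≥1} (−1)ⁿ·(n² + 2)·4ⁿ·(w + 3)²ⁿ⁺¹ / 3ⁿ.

Ratio test: |a_{n+1}/a_n| = [((n+1)² + 2)/(n² + 2)] · 4/3 → 4/3 as n → ∞.
Successive powers of (w + 3) differ by 2, so the series converges when |w + 3|² · 4/3 < 1, i.e. |w + 3| < √(3/4). So R = √3/2.

R = √3/2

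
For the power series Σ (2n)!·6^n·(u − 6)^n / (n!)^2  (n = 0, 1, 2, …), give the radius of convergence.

R = 1/24

Apply the ratio test: |a_{n+1}| / |a_n| = (2n+1)·(2n+2)/(n+1)² · 6, which tends to 24 as n → ∞.
The series converges when 24 · |u − 6| < 1, giving R = 1/24.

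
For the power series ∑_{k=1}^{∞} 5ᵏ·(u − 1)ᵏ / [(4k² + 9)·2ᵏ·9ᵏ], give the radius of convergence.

R = 18/5

By the ratio test, |a_{k+1}/a_k| = [(4k² + 9)/(4(k+1)² + 9)] · 5/(2·9) → 5/18.
Thus R = 1/(5/18) = 18/5.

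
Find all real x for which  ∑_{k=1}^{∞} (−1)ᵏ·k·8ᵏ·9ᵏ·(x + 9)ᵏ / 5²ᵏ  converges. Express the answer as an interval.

(-673/72, -623/72)

Apply the ratio test: |a_{k+1}| / |a_k| = [(k+1)/k] · 8·9/25, which tends to 72/25 as k → ∞.
Convergence for |x + 9| · 72/25 < 1, i.e. |x + 9| < 25/72. So R = 25/72.
At x = -623/72: the k-th term does not approach 0; divergence by the term test.
Endpoint x = -673/72: the k-th term does not approach 0; divergence by the term test.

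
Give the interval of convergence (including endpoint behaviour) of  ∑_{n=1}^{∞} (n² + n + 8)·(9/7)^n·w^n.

Apply the ratio test: |a_{n+1}| / |a_n| = [((n+1)² + (n+1) + 8)/(n² + n + 8)] · 9/7, which tends to 9/7 as n → ∞.
The series converges when 9/7 · |w| < 1, giving R = 7/9.
At w = 7/9: the terms have absolute value of order n², which does not tend to 0, so the series diverges by the divergence test.
At w = -7/9: the terms do not tend to 0, so the series diverges.

(-7/9, 7/9)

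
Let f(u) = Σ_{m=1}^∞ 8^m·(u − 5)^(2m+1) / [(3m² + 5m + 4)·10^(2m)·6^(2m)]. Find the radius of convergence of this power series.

Apply the ratio test: |a_{m+1}| / |a_m| = [(3m² + 5m + 4)/(3(m+1)² + 5(m+1) + 4)] · 8/(100·36), which tends to 1/450 as m → ∞.
Writing y = (u − 5)², the series in y has radius 450, so |u − 5| < √(450) and R = 15√2.

R = 15√2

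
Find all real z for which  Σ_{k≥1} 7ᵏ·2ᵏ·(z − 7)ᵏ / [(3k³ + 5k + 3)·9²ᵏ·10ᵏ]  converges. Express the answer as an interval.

[-356/7, 454/7]

The ratio of consecutive coefficients is [(3k³ + 5k + 3)/(3(k+1)³ + 5(k+1) + 3)] · 7·2/(81·10) → 7/405.
Convergence for |z − 7| · 7/405 < 1, i.e. |z − 7| < 405/7. So R = 405/7.
Endpoint z = 454/7: absolute convergence follows by limit comparison with Σ 1/k³.
When z = -356/7, the terms are on the order of 1/k³, so the series converges absolutely by comparison with the p-series (p = 3 > 1).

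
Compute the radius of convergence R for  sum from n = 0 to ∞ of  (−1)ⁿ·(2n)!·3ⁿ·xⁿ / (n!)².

Apply the ratio test: |a_{n+1}| / |a_n| = (2n+1)·(2n+2)/(n+1)² · 3, which tends to 12 as n → ∞.
Convergence for |x| · 12 < 1, i.e. |x| < 1/12. So R = 1/12.

R = 1/12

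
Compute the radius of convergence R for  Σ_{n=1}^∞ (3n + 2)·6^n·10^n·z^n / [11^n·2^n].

R = 11/30

Apply the ratio test: |a_{n+1}| / |a_n| = [(3(n+1) + 2)/(3n + 2)] · 6·10/(11·2), which tends to 30/11 as n → ∞.
Thus R = 1/(30/11) = 11/30.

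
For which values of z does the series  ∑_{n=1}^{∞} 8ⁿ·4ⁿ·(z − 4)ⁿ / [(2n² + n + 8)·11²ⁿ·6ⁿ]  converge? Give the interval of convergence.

[-299/16, 427/16]

Apply the ratio test: |a_{n+1}| / |a_n| = [(2n² + n + 8)/(2(n+1)² + (n+1) + 8)] · 8·4/(121·6), which tends to 16/363 as n → ∞.
Convergence for |z − 4| · 16/363 < 1, i.e. |z − 4| < 363/16. So R = 363/16.
Endpoint z = 427/16: the series is dominated by a constant times Σ 1/n², which converges (p = 2 > 1).
When z = -299/16, the terms are on the order of 1/n², so the series converges absolutely by comparison with the p-series (p = 2 > 1).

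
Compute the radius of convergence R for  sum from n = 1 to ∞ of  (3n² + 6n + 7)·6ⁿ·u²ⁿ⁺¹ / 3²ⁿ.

R = √6/2

The ratio of consecutive coefficients is [(3(n+1)² + 6(n+1) + 7)/(3n² + 6n + 7)] · 6/9 → 2/3.
Successive powers of u differ by 2, so the series converges when |u|² · 2/3 < 1, i.e. |u| < √(3/2). So R = √6/2.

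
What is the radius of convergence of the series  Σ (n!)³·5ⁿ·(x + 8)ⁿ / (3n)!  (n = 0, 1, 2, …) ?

Apply the ratio test: |a_{n+1}| / |a_n| = (n+1)³/[(3n+1)·(3n+2)·(3n+3)] · 5, which tends to 5/27 as n → ∞.
The series converges when 5/27 · |x + 8| < 1, giving R = 27/5.

R = 27/5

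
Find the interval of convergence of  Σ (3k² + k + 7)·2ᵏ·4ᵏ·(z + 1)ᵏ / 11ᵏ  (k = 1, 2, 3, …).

(-19/8, 3/8)

Ratio test: |a_{k+1}/a_k| = [(3(k+1)² + (k+1) + 7)/(3k² + k + 7)] · 2·4/11 → 8/11 as k → ∞.
Thus R = 1/(8/11) = 11/8.
When z = 3/8, the k-th term does not approach 0; divergence by the term test.
Check z = -19/8: the terms have absolute value of order k², which does not tend to 0, so the series diverges by the divergence test.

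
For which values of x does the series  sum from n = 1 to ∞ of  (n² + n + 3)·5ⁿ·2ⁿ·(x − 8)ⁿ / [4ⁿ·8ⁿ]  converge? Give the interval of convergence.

(24/5, 56/5)

Ratio test: |a_{n+1}/a_n| = [((n+1)² + (n+1) + 3)/(n² + n + 3)] · 5·2/(4·8) → 5/16 as n → ∞.
Convergence for |x − 8| · 5/16 < 1, i.e. |x − 8| < 16/5. So R = 16/5.
Check x = 56/5: the n-th term does not approach 0; divergence by the term test.
Endpoint x = 24/5: the terms do not tend to 0, so the series diverges.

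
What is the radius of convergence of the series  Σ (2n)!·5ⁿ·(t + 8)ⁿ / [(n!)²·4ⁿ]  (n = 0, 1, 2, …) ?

Apply the ratio test: |a_{n+1}| / |a_n| = (2n+1)·(2n+2)/(n+1)² · 5/4, which tends to 5 as n → ∞.
Hence the series converges for |t + 8| < 1/(5) = 1/5, so the radius of convergence is 1/5.

R = 1/5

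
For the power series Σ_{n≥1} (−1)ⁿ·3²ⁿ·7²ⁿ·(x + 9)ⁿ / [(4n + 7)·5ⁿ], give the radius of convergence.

R = 5/441

Ratio test: |a_{n+1}/a_n| = [(4n + 7)/(4(n+1) + 7)] · 9·49/5 → 441/5 as n → ∞.
The series converges when 441/5 · |x + 9| < 1, giving R = 5/441.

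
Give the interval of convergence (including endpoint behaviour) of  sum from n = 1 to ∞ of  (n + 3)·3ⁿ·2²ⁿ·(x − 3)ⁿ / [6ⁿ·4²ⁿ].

By the ratio test, |a_{n+1}/a_n| = [((n+1) + 3)/(n + 3)] · 3·4/(6·16) → 1/8.
Thus R = 1/(1/8) = 8.
Endpoint x = 11: the terms do not tend to 0, so the series diverges.
When x = -5, the terms do not tend to 0, so the series diverges.

(-5, 11)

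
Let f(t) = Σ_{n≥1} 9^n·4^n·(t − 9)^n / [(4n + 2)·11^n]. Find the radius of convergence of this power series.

The ratio of consecutive coefficients is [(4n + 2)/(4(n+1) + 2)] · 9·4/11 → 36/11.
Hence the series converges for |t − 9| < 1/(36/11) = 11/36, so the radius of convergence is 11/36.

R = 11/36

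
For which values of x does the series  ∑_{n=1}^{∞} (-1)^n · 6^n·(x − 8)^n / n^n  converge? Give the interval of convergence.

Root test: |a_n|^(1/n) = 6/n → 0.
The limit is 0 for every x, so R = ∞.

(−∞, ∞)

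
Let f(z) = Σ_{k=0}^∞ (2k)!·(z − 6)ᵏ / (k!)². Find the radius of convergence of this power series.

The ratio of consecutive coefficients is (2k+1)·(2k+2)/(k+1)² → 4.
Convergence for |z − 6| · 4 < 1, i.e. |z − 6| < 1/4. So R = 1/4.

R = 1/4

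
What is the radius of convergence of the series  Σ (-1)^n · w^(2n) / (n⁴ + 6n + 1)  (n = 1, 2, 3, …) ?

R = 1

Apply the ratio test: |a_{n+1}| / |a_n| = (n⁴ + 6n + 1)/((n+1)⁴ + 6(n+1) + 1), which tends to 1 as n → ∞.
Since the exponent of w increases by 2 each term, convergence requires |w|² < 1, hence R = 1.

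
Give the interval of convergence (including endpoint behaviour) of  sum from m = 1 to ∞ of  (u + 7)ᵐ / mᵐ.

By the Cauchy root test, |a_m|^(1/m) = 1/m → 0.
Since the m-th root of |a_m| tends to 0, the series converges for all real u; R = ∞.

(−∞, ∞)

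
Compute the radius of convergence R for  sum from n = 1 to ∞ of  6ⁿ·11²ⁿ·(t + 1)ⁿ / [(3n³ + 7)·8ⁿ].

Apply the ratio test: |a_{n+1}| / |a_n| = [(3n³ + 7)/(3(n+1)³ + 7)] · 6·121/8, which tends to 363/4 as n → ∞.
Hence the series converges for |t + 1| < 1/(363/4) = 4/363, so the radius of convergence is 4/363.

R = 4/363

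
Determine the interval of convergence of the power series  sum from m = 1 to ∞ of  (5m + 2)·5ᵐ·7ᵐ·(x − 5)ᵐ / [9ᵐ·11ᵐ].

(76/35, 274/35)

Apply the ratio test: |a_{m+1}| / |a_m| = [(5(m+1) + 2)/(5m + 2)] · 5·7/(9·11), which tends to 35/99 as m → ∞.
Convergence for |x − 5| · 35/99 < 1, i.e. |x − 5| < 99/35. So R = 99/35.
At x = 274/35: the terms have absolute value of order m, which does not tend to 0, so the series diverges by the divergence test.
When x = 76/35, the terms do not tend to 0, so the series diverges.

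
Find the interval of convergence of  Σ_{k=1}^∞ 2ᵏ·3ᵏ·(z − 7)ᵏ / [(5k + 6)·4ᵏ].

Apply the ratio test: |a_{k+1}| / |a_k| = [(5k + 6)/(5(k+1) + 6)] · 2·3/4, which tends to 3/2 as k → ∞.
Hence the series converges for |z − 7| < 1/(3/2) = 2/3, so the radius of convergence is 2/3.
When z = 23/3, the terms are asymptotic to a nonzero constant times 1/k, so the series diverges by limit comparison with Σ 1/k.
Check z = 19/3: convergence follows from the alternating series test (terms decrease monotonically to 0).

[19/3, 23/3)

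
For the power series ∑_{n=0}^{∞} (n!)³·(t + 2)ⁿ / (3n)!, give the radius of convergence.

The ratio of consecutive coefficients is (n+1)³/[(3n+1)·(3n+2)·(3n+3)] → 1/27.
The series converges when 1/27 · |t + 2| < 1, giving R = 27.

R = 27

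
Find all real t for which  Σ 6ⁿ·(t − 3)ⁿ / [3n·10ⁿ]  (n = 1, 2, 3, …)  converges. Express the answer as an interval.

[4/3, 14/3)

The ratio of consecutive coefficients is [3n/3(n+1)] · 6/10 → 3/5.
The series converges when 3/5 · |t − 3| < 1, giving R = 5/3.
At t = 14/3: the terms are asymptotic to a nonzero constant times 1/n, so the series diverges by limit comparison with Σ 1/n.
When t = 4/3, convergence follows from the alternating series test (terms decrease monotonically to 0).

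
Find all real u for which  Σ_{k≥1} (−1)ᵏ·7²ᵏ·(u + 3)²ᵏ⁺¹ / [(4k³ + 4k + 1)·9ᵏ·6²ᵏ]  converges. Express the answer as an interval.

The ratio of consecutive coefficients is [(4k³ + 4k + 1)/(4(k+1)³ + 4(k+1) + 1)] · 49/(9·36) → 49/324.
Successive powers of (u + 3) differ by 2, so the series converges when |u + 3|² · 49/324 < 1, i.e. |u + 3| < √(324/49) = 18/7. So R = 18/7.
Check u = -3/7: the terms are on the order of 1/k³, so the series converges absolutely by comparison with the p-series (p = 3 > 1).
Check u = -39/7: the series is dominated by a constant times Σ 1/k³, which converges (p = 3 > 1).

[-39/7, -3/7]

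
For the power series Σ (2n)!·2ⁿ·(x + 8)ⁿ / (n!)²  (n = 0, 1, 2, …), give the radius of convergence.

R = 1/8

The ratio of consecutive coefficients is (2n+1)·(2n+2)/(n+1)² · 2 → 8.
The series converges when 8 · |x + 8| < 1, giving R = 1/8.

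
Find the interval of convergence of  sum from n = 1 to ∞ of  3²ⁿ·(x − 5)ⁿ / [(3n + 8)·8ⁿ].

[37/9, 53/9)

By the ratio test, |a_{n+1}/a_n| = [(3n + 8)/(3(n+1) + 8)] · 9/8 → 9/8.
Convergence for |x − 5| · 9/8 < 1, i.e. |x − 5| < 8/9. So R = 8/9.
Endpoint x = 53/9: the terms behave like c/n; limit comparison with the harmonic series gives divergence.
At x = 37/9: an alternating series whose terms decrease to 0 in absolute value, so it converges by the Leibniz criterion.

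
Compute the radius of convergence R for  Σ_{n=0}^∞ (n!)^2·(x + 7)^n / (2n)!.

R = 4

The ratio of consecutive coefficients is (n+1)²/[(2n+1)·(2n+2)] → 1/4.
Convergence for |x + 7| · 1/4 < 1, i.e. |x + 7| < 4. So R = 4.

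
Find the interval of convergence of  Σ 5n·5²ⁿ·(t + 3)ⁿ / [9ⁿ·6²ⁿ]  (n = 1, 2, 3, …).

(-399/25, 249/25)

By the ratio test, |a_{n+1}/a_n| = [5(n+1)/5n] · 25/(9·36) → 25/324.
Convergence for |t + 3| · 25/324 < 1, i.e. |t + 3| < 324/25. So R = 324/25.
At t = 249/25: the terms do not tend to 0, so the series diverges.
At t = -399/25: the terms have absolute value of order n, which does not tend to 0, so the series diverges by the divergence test.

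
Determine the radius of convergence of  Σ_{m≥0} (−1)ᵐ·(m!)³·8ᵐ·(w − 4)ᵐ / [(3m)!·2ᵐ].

Ratio test: |a_{m+1}/a_m| = (m+1)³/[(3m+1)·(3m+2)·(3m+3)] · 8/2 → 4/27 as m → ∞.
Hence the series converges for |w − 4| < 1/(4/27) = 27/4, so the radius of convergence is 27/4.

R = 27/4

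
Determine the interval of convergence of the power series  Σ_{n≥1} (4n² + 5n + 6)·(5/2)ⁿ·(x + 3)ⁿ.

(-17/5, -13/5)

The ratio of consecutive coefficients is [(4(n+1)² + 5(n+1) + 6)/(4n² + 5n + 6)] · 5/2 → 5/2.
Hence the series converges for |x + 3| < 1/(5/2) = 2/5, so the radius of convergence is 2/5.
Check x = -13/5: the n-th term does not approach 0; divergence by the term test.
Check x = -17/5: the n-th term does not approach 0; divergence by the term test.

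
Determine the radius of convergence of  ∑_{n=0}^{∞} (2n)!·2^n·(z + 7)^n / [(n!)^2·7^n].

By the ratio test, |a_{n+1}/a_n| = (2n+1)·(2n+2)/(n+1)² · 2/7 → 8/7.
Convergence for |z + 7| · 8/7 < 1, i.e. |z + 7| < 7/8. So R = 7/8.

R = 7/8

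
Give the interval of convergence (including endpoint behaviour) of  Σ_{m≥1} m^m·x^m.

{0}

Root test: |a_m|^(1/m) = m → ∞.
Since the m-th root of |a_m| is unbounded, the series converges only at x = 0; R = 0.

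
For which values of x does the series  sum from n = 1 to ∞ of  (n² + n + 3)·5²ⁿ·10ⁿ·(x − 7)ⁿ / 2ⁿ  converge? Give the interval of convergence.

Ratio test: |a_{n+1}/a_n| = [((n+1)² + (n+1) + 3)/(n² + n + 3)] · 25·10/2 → 125 as n → ∞.
Thus R = 1/(125) = 1/125.
When x = 876/125, the terms do not tend to 0, so the series diverges.
When x = 874/125, the n-th term does not approach 0; divergence by the term test.

(874/125, 876/125)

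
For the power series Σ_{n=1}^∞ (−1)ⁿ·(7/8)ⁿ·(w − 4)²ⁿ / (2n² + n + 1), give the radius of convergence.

The ratio of consecutive coefficients is [(2n² + n + 1)/(2(n+1)² + (n+1) + 1)] · 7/8 → 7/8.
Since the exponent of (w − 4) increases by 2 each term, convergence requires |w − 4|² < 8/7, hence R = 2√14/7.

R = 2√14/7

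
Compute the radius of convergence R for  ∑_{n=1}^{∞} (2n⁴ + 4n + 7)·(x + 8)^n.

R = 1

Ratio test: |a_{n+1}/a_n| = (2(n+1)⁴ + 4(n+1) + 7)/(2n⁴ + 4n + 7) → 1 as n → ∞.
Convergence for |x + 8| < 1, so R = 1.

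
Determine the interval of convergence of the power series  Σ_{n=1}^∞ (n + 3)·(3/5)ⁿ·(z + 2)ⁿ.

By the ratio test, |a_{n+1}/a_n| = [((n+1) + 3)/(n + 3)] · 3/5 → 3/5.
Convergence for |z + 2| · 3/5 < 1, i.e. |z + 2| < 5/3. So R = 5/3.
At z = -1/3: the terms have absolute value of order n, which does not tend to 0, so the series diverges by the divergence test.
When z = -11/3, the n-th term does not approach 0; divergence by the term test.

(-11/3, -1/3)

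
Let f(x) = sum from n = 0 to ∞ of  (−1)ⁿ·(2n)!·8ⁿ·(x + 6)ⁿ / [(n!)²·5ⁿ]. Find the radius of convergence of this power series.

Apply the ratio test: |a_{n+1}| / |a_n| = (2n+1)·(2n+2)/(n+1)² · 8/5, which tends to 32/5 as n → ∞.
Thus R = 1/(32/5) = 5/32.

R = 5/32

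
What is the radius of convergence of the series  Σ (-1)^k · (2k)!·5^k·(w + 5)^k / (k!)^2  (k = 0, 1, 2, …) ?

R = 1/20

The ratio of consecutive coefficients is (2k+1)·(2k+2)/(k+1)² · 5 → 20.
Thus R = 1/(20) = 1/20.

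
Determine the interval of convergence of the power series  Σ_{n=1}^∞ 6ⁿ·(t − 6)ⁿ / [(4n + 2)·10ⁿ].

[13/3, 23/3)

The ratio of consecutive coefficients is [(4n + 2)/(4(n+1) + 2)] · 6/10 → 3/5.
Convergence for |t − 6| · 3/5 < 1, i.e. |t − 6| < 5/3. So R = 5/3.
At t = 23/3: the terms are asymptotic to a nonzero constant times 1/n, so the series diverges by limit comparison with Σ 1/n.
Check t = 13/3: an alternating series whose terms decrease to 0 in absolute value, so it converges by the Leibniz criterion.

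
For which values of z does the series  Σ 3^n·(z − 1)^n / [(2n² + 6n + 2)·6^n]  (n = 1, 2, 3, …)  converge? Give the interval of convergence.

[-1, 3]

Ratio test: |a_{n+1}/a_n| = [(2n² + 6n + 2)/(2(n+1)² + 6(n+1) + 2)] · 3/6 → 1/2 as n → ∞.
Thus R = 1/(1/2) = 2.
Check z = 3: the series is dominated by a constant times Σ 1/n², which converges (p = 2 > 1).
Endpoint z = -1: the terms are on the order of 1/n², so the series converges absolutely by comparison with the p-series (p = 2 > 1).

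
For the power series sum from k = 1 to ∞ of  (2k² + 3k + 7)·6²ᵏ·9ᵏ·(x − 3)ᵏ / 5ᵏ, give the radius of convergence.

Ratio test: |a_{k+1}/a_k| = [(2(k+1)² + 3(k+1) + 7)/(2k² + 3k + 7)] · 36·9/5 → 324/5 as k → ∞.
Hence the series converges for |x − 3| < 1/(324/5) = 5/324, so the radius of convergence is 5/324.

R = 5/324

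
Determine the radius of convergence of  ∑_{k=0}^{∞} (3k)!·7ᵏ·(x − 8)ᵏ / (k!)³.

R = 1/189

By the ratio test, |a_{k+1}/a_k| = (3k+1)·(3k+2)·(3k+3)/(k+1)³ · 7 → 189.
The series converges when 189 · |x − 8| < 1, giving R = 1/189.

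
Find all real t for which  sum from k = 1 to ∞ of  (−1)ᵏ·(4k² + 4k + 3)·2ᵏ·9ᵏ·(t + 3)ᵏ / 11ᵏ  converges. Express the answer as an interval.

By the ratio test, |a_{k+1}/a_k| = [(4(k+1)² + 4(k+1) + 3)/(4k² + 4k + 3)] · 2·9/11 → 18/11.
The series converges when 18/11 · |t + 3| < 1, giving R = 11/18.
At t = -43/18: the terms have absolute value of order k², which does not tend to 0, so the series diverges by the divergence test.
At t = -65/18: the k-th term does not approach 0; divergence by the term test.

(-65/18, -43/18)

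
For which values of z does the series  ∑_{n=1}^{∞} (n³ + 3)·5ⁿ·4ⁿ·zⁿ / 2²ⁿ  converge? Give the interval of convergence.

(-1/5, 1/5)

By the ratio test, |a_{n+1}/a_n| = [((n+1)³ + 3)/(n³ + 3)] · 5·4/4 → 5.
Convergence for |z| · 5 < 1, i.e. |z| < 1/5. So R = 1/5.
Endpoint z = 1/5: the n-th term does not approach 0; divergence by the term test.
Endpoint z = -1/5: the terms have absolute value of order n³, which does not tend to 0, so the series diverges by the divergence test.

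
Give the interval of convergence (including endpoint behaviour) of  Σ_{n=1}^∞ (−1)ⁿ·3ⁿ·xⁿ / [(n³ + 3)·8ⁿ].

Apply the ratio test: |a_{n+1}| / |a_n| = [(n³ + 3)/((n+1)³ + 3)] · 3/8, which tends to 3/8 as n → ∞.
The series converges when 3/8 · |x| < 1, giving R = 8/3.
Endpoint x = 8/3: absolute convergence follows by limit comparison with Σ 1/n³.
When x = -8/3, the series is dominated by a constant times Σ 1/n³, which converges (p = 3 > 1).

[-8/3, 8/3]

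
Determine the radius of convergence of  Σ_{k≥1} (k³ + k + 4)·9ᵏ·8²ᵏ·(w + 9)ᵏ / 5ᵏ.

R = 5/576

By the ratio test, |a_{k+1}/a_k| = [((k+1)³ + (k+1) + 4)/(k³ + k + 4)] · 9·64/5 → 576/5.
Thus R = 1/(576/5) = 5/576.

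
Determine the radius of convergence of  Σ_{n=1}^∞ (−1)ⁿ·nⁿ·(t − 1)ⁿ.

R = 0

Root test: |a_n|^(1/n) = n → ∞.
The root grows without bound, so R = 0 (convergence only at t = 1).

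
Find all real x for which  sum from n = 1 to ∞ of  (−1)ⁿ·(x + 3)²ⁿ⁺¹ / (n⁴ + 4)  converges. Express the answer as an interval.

The ratio of consecutive coefficients is (n⁴ + 4)/((n+1)⁴ + 4) → 1.
Successive powers of (x + 3) differ by 2, so the series converges when |x + 3|² · 1 < 1, i.e. |x + 3| < √(1) = 1. So R = 1.
At x = -2: absolute convergence follows by limit comparison with Σ 1/n⁴.
Check x = -4: absolute convergence follows by limit comparison with Σ 1/n⁴.

[-4, -2]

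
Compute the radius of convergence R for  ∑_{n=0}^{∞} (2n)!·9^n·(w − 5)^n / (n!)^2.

R = 1/36

The ratio of consecutive coefficients is (2n+1)·(2n+2)/(n+1)² · 9 → 36.
Hence the series converges for |w − 5| < 1/(36) = 1/36, so the radius of convergence is 1/36.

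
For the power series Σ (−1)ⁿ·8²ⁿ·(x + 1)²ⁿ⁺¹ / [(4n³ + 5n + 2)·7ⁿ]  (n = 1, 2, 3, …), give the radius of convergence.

By the ratio test, |a_{n+1}/a_n| = [(4n³ + 5n + 2)/(4(n+1)³ + 5(n+1) + 2)] · 64/7 → 64/7.
Successive powers of (x + 1) differ by 2, so the series converges when |x + 1|² · 64/7 < 1, i.e. |x + 1| < √(7/64). So R = √7/8.

R = √7/8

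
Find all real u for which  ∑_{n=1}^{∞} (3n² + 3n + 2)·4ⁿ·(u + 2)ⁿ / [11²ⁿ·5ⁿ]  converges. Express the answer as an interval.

The ratio of consecutive coefficients is [(3(n+1)² + 3(n+1) + 2)/(3n² + 3n + 2)] · 4/(121·5) → 4/605.
The series converges when 4/605 · |u + 2| < 1, giving R = 605/4.
Check u = 597/4: the terms do not tend to 0, so the series diverges.
At u = -613/4: the terms do not tend to 0, so the series diverges.

(-613/4, 597/4)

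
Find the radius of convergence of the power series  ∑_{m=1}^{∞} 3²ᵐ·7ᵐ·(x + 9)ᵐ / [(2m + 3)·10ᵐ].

R = 10/63

By the ratio test, |a_{m+1}/a_m| = [(2m + 3)/(2(m+1) + 3)] · 9·7/10 → 63/10.
Thus R = 1/(63/10) = 10/63.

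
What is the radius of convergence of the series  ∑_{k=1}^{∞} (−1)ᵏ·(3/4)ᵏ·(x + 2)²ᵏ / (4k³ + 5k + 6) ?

R = 2√3/3

Ratio test: |a_{k+1}/a_k| = [(4k³ + 5k + 6)/(4(k+1)³ + 5(k+1) + 6)] · 3/4 → 3/4 as k → ∞.
Successive powers of (x + 2) differ by 2, so the series converges when |x + 2|² · 3/4 < 1, i.e. |x + 2| < √(4/3). So R = 2√3/3.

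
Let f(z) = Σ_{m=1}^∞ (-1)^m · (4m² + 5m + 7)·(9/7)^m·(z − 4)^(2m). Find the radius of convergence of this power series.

R = √7/3

Ratio test: |a_{m+1}/a_m| = [(4(m+1)² + 5(m+1) + 7)/(4m² + 5m + 7)] · 9/7 → 9/7 as m → ∞.
Successive powers of (z − 4) differ by 2, so the series converges when |z − 4|² · 9/7 < 1, i.e. |z − 4| < √(7/9). So R = √7/3.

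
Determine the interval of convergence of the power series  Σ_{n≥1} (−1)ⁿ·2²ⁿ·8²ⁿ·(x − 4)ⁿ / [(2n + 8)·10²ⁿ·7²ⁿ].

(-969/64, 1481/64]

Apply the ratio test: |a_{n+1}| / |a_n| = [(2n + 8)/(2(n+1) + 8)] · 4·64/(100·49), which tends to 64/1225 as n → ∞.
Thus R = 1/(64/1225) = 1225/64.
At x = 1481/64: an alternating series whose terms decrease to 0 in absolute value, so it converges by the Leibniz criterion.
When x = -969/64, comparison with the harmonic series Σ 1/n shows the series diverges.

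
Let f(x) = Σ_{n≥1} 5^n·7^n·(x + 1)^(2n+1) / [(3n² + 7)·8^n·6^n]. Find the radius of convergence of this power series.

By the ratio test, |a_{n+1}/a_n| = [(3n² + 7)/(3(n+1)² + 7)] · 5·7/(8·6) → 35/48.
Since the exponent of (x + 1) increases by 2 each term, convergence requires |x + 1|² < 48/35, hence R = 4√105/35.

R = 4√105/35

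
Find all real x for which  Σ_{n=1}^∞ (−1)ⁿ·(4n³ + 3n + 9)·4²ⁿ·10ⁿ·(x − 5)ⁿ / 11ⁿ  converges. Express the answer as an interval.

(789/160, 811/160)

Ratio test: |a_{n+1}/a_n| = [(4(n+1)³ + 3(n+1) + 9)/(4n³ + 3n + 9)] · 16·10/11 → 160/11 as n → ∞.
The series converges when 160/11 · |x − 5| < 1, giving R = 11/160.
At x = 811/160: the terms have absolute value of order n³, which does not tend to 0, so the series diverges by the divergence test.
At x = 789/160: the terms do not tend to 0, so the series diverges.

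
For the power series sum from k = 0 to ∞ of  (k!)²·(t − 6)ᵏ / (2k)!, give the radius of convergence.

R = 4

Ratio test: |a_{k+1}/a_k| = (k+1)²/[(2k+1)·(2k+2)] → 1/4 as k → ∞.
The series converges when 1/4 · |t − 6| < 1, giving R = 4.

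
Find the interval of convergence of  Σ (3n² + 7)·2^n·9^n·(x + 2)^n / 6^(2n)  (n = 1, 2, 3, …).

(-4, 0)

Apply the ratio test: |a_{n+1}| / |a_n| = [(3(n+1)² + 7)/(3n² + 7)] · 2·9/36, which tends to 1/2 as n → ∞.
Thus R = 1/(1/2) = 2.
At x = 0: the terms have absolute value of order n², which does not tend to 0, so the series diverges by the divergence test.
Endpoint x = -4: the terms do not tend to 0, so the series diverges.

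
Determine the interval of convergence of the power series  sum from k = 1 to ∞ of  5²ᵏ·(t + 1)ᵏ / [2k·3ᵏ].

[-28/25, -22/25)

Apply the ratio test: |a_{k+1}| / |a_k| = [2k/2(k+1)] · 25/3, which tends to 25/3 as k → ∞.
Thus R = 1/(25/3) = 3/25.
When t = -22/25, the terms are asymptotic to a nonzero constant times 1/k, so the series diverges by limit comparison with Σ 1/k.
At t = -28/25: the terms alternate in sign and decrease monotonically to 0 in absolute value (size ~ c/k), so the alternating series test gives convergence.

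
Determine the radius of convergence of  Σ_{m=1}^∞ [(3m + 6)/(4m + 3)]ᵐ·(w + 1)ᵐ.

Applying the root test, |a_m|^(1/m) = (3m + 6)/(4m + 3) → 3/4.
Hence the series converges for |w + 1| < 1/(3/4) = 4/3, so the radius of convergence is 4/3.

R = 4/3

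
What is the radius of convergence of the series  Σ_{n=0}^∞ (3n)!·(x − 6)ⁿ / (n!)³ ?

R = 1/27

By the ratio test, |a_{n+1}/a_n| = (3n+1)·(3n+2)·(3n+3)/(n+1)³ → 27.
Thus R = 1/(27) = 1/27.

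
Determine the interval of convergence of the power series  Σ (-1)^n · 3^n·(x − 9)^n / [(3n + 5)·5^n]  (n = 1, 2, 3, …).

(22/3, 32/3]

Ratio test: |a_{n+1}/a_n| = [(3n + 5)/(3(n+1) + 5)] · 3/5 → 3/5 as n → ∞.
Hence the series converges for |x − 9| < 1/(3/5) = 5/3, so the radius of convergence is 5/3.
At x = 32/3: an alternating series whose terms decrease to 0 in absolute value, so it converges by the Leibniz criterion.
Endpoint x = 22/3: the terms are asymptotic to a nonzero constant times 1/n, so the series diverges by limit comparison with Σ 1/n.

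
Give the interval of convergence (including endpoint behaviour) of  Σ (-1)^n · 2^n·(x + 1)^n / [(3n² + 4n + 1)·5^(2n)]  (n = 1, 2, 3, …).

[-27/2, 23/2]

Apply the ratio test: |a_{n+1}| / |a_n| = [(3n² + 4n + 1)/(3(n+1)² + 4(n+1) + 1)] · 2/25, which tends to 2/25 as n → ∞.
Convergence for |x + 1| · 2/25 < 1, i.e. |x + 1| < 25/2. So R = 25/2.
When x = 23/2, the terms are on the order of 1/n², so the series converges absolutely by comparison with the p-series (p = 2 > 1).
When x = -27/2, the terms are on the order of 1/n², so the series converges absolutely by comparison with the p-series (p = 2 > 1).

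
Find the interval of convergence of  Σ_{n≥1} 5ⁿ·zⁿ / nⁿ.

By the Cauchy root test, |a_n|^(1/n) = 5/n → 0.
The limit is 0 for every z, so R = ∞.

(−∞, ∞)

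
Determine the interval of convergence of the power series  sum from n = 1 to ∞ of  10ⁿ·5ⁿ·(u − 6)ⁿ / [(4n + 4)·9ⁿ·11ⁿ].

[201/50, 399/50)

By the ratio test, |a_{n+1}/a_n| = [(4n + 4)/(4(n+1) + 4)] · 10·5/(9·11) → 50/99.
Hence the series converges for |u − 6| < 1/(50/99) = 99/50, so the radius of convergence is 99/50.
Check u = 399/50: the terms are asymptotic to a nonzero constant times 1/n, so the series diverges by limit comparison with Σ 1/n.
Check u = 201/50: the terms alternate in sign and decrease monotonically to 0 in absolute value (size ~ c/n), so the alternating series test gives convergence.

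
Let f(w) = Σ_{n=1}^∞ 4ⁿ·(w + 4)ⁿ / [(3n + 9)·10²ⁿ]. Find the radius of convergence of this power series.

R = 25

By the ratio test, |a_{n+1}/a_n| = [(3n + 9)/(3(n+1) + 9)] · 4/100 → 1/25.
The series converges when 1/25 · |w + 4| < 1, giving R = 25.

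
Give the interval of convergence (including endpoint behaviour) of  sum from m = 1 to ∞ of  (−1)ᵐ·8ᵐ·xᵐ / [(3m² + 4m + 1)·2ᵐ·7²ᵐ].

By the ratio test, |a_{m+1}/a_m| = [(3m² + 4m + 1)/(3(m+1)² + 4(m+1) + 1)] · 8/(2·49) → 4/49.
Convergence for |x| · 4/49 < 1, i.e. |x| < 49/4. So R = 49/4.
When x = 49/4, absolute convergence follows by limit comparison with Σ 1/m².
At x = -49/4: the terms are on the order of 1/m², so the series converges absolutely by comparison with the p-series (p = 2 > 1).

[-49/4, 49/4]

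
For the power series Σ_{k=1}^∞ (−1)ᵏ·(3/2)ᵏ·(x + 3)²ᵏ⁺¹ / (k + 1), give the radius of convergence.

By the ratio test, |a_{k+1}/a_k| = [(k + 1)/((k+1) + 1)] · 3/2 → 3/2.
Writing y = (x + 3)², the series in y has radius 2/3, so |x + 3| < √(2/3) and R = √6/3.

R = √6/3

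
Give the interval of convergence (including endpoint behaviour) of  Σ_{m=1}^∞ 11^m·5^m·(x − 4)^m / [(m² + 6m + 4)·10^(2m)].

[24/11, 64/11]

Apply the ratio test: |a_{m+1}| / |a_m| = [(m² + 6m + 4)/((m+1)² + 6(m+1) + 4)] · 11·5/100, which tends to 11/20 as m → ∞.
The series converges when 11/20 · |x − 4| < 1, giving R = 20/11.
Check x = 64/11: the series is dominated by a constant times Σ 1/m², which converges (p = 2 > 1).
Check x = 24/11: the terms are on the order of 1/m², so the series converges absolutely by comparison with the p-series (p = 2 > 1).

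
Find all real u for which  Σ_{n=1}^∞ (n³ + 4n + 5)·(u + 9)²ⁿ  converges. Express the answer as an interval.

The ratio of consecutive coefficients is ((n+1)³ + 4(n+1) + 5)/(n³ + 4n + 5) → 1.
Successive powers of (u + 9) differ by 2, so the series converges when |u + 9|² · 1 < 1, i.e. |u + 9| < √(1) = 1. So R = 1.
Check u = -8: the terms have absolute value of order n³, which does not tend to 0, so the series diverges by the divergence test.
Endpoint u = -10: the n-th term does not approach 0; divergence by the term test.

(-10, -8)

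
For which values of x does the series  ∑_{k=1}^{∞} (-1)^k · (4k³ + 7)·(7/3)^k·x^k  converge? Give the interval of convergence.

By the ratio test, |a_{k+1}/a_k| = [(4(k+1)³ + 7)/(4k³ + 7)] · 7/3 → 7/3.
Thus R = 1/(7/3) = 3/7.
When x = 3/7, the terms have absolute value of order k³, which does not tend to 0, so the series diverges by the divergence test.
Endpoint x = -3/7: the k-th term does not approach 0; divergence by the term test.

(-3/7, 3/7)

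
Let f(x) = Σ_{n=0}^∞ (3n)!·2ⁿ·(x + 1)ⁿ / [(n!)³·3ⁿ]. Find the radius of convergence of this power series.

Ratio test: |a_{n+1}/a_n| = (3n+1)·(3n+2)·(3n+3)/(n+1)³ · 2/3 → 18 as n → ∞.
The series converges when 18 · |x + 1| < 1, giving R = 1/18.

R = 1/18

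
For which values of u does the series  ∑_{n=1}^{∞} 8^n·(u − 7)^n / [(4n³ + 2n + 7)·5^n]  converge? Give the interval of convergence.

Ratio test: |a_{n+1}/a_n| = [(4n³ + 2n + 7)/(4(n+1)³ + 2(n+1) + 7)] · 8/5 → 8/5 as n → ∞.
Hence the series converges for |u − 7| < 1/(8/5) = 5/8, so the radius of convergence is 5/8.
Endpoint u = 61/8: the series is dominated by a constant times Σ 1/n³, which converges (p = 3 > 1).
When u = 51/8, the terms are on the order of 1/n³, so the series converges absolutely by comparison with the p-series (p = 3 > 1).

[51/8, 61/8]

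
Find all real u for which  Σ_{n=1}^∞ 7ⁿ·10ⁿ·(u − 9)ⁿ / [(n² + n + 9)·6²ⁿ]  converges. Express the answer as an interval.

[297/35, 333/35]

Apply the ratio test: |a_{n+1}| / |a_n| = [(n² + n + 9)/((n+1)² + (n+1) + 9)] · 7·10/36, which tends to 35/18 as n → ∞.
The series converges when 35/18 · |u − 9| < 1, giving R = 18/35.
At u = 333/35: the terms are on the order of 1/n², so the series converges absolutely by comparison with the p-series (p = 2 > 1).
At u = 297/35: absolute convergence follows by limit comparison with Σ 1/n².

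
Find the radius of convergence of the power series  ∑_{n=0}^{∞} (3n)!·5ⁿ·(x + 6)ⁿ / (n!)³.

By the ratio test, |a_{n+1}/a_n| = (3n+1)·(3n+2)·(3n+3)/(n+1)³ · 5 → 135.
Convergence for |x + 6| · 135 < 1, i.e. |x + 6| < 1/135. So R = 1/135.

R = 1/135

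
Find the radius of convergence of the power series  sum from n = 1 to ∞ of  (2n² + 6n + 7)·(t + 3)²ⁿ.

R = 1

Ratio test: |a_{n+1}/a_n| = (2(n+1)² + 6(n+1) + 7)/(2n² + 6n + 7) → 1 as n → ∞.
Writing y = (t + 3)², the series in y has radius 1, so |t + 3| < √(1) = 1 and R = 1.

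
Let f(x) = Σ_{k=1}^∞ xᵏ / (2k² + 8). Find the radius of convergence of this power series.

R = 1

Apply the ratio test: |a_{k+1}| / |a_k| = (2k² + 8)/(2(k+1)² + 8), which tends to 1 as k → ∞.
Hence R = 1.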